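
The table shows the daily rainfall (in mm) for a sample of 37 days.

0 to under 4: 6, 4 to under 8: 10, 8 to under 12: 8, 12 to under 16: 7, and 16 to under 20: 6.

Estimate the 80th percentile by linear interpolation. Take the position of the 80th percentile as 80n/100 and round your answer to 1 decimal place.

15.2

Cumulative frequencies: 6, 16, 24, 31, 37
n = 37; position = 80n/100 = 29.6.
This falls in the class 12 to under 16: L = 12, F = 24, f = 7, h = 4.
80th percentile ≈ 12 + ((29.6 − 24) / 7) × 4 = 15.2000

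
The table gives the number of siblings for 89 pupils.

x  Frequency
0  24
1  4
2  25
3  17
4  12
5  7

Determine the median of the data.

Cumulative frequencies: 24, 28, 53, 70, 82, 89
n = 89, so the median is the value in position (n+1)/2 = 45.
Position 45 falls at value 2.

2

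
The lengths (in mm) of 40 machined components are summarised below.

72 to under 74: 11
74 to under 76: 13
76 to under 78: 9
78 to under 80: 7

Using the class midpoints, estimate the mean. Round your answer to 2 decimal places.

75.60

Midpoints: 73, 75, 77, 79
Σfm = 11×73 + 13×75 + 9×77 + 7×79 = 3024
n = Σf = 40
Mean = 3024 / 40 = 75.6000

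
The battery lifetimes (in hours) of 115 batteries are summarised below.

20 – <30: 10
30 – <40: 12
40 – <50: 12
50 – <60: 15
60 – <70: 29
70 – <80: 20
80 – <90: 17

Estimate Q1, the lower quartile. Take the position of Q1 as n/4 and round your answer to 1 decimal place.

Cumulative frequencies: 10, 22, 34, 49, 78, 98, 115
n = 115; position = n/4 = 28.75.
This falls in the class 40 – <50: L = 40, F = 22, f = 12, h = 10.
Lower quartile ≈ 40 + ((28.75 − 22) / 12) × 10 = 45.6250

45.6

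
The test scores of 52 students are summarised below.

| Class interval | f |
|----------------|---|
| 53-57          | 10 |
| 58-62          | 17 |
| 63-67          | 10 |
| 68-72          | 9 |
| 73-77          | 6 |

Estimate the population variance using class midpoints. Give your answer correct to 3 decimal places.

Midpoints: 55, 60, 65, 70, 75
n = 52, Σfm = 3300, mean = 63.4615
Σfm² = 211550
Σf(m − x̄)² = Σfm² − (Σfm)²/n = 211550 − 3300²/52 = 2126.9231
Population variance = 2126.9231 / 52 = 40.9024

40.902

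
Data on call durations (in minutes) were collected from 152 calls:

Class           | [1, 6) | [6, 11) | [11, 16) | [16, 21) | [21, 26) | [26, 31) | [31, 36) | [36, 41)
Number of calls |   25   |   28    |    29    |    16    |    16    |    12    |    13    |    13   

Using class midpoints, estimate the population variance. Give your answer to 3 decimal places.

123.268

Midpoints: 3.5, 8.5, 13.5, 18.5, 23.5, 28.5, 33.5, 38.5
n = 152, Σfm = 2667, mean = 17.5461
Σfm² = 65532
Σf(m − x̄)² = Σfm² − (Σfm)²/n = 65532 − 2667²/152 = 18736.6776
Population variance = 18736.6776 / 152 = 123.2676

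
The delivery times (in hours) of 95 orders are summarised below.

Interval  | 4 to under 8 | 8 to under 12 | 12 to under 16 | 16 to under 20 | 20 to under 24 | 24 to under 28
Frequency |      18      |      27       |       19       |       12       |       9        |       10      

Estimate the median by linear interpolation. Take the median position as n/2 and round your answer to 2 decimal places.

12.53

Cumulative frequencies: 18, 45, 64, 76, 85, 95
n = 95; position = n/2 = 47.5.
This falls in the class 12 to under 16: L = 12, F = 45, f = 19, h = 4.
Median ≈ 12 + ((47.5 − 45) / 19) × 4 = 12.5263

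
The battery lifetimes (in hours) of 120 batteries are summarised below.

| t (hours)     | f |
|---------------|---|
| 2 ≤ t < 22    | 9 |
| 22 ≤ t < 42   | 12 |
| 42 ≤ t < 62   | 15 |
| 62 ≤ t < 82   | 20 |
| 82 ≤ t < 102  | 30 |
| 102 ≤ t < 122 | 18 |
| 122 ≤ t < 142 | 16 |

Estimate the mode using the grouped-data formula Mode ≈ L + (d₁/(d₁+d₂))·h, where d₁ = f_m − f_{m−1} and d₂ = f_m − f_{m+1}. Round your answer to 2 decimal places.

91.09

Modal class: 82 ≤ t < 102 (highest frequency 30).
d₁ = 30 − 20 = 10, d₂ = 30 − 18 = 12
Mode ≈ 82 + (10/(10+12)) × 20 = 82 + 9.0909 = 91.0909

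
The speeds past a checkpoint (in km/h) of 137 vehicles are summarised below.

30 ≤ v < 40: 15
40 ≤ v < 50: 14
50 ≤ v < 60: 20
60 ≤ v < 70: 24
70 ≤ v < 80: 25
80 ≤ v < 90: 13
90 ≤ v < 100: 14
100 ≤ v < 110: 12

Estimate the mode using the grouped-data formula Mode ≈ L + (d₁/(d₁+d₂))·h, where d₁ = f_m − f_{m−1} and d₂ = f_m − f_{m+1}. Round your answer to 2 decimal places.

70.77

Modal class: 70 ≤ v < 80 (highest frequency 25).
d₁ = 25 − 24 = 1, d₂ = 25 − 13 = 12
Mode ≈ 70 + (1/(1+12)) × 10 = 70 + 0.7692 = 70.7692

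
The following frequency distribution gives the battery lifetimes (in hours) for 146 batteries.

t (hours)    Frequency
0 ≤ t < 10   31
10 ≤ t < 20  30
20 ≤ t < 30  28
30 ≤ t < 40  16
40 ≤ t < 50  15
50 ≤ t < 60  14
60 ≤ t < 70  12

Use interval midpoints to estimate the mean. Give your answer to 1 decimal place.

Midpoints: 5, 15, 25, 35, 45, 55, 65
Σfm = 31×5 + 30×15 + 28×25 + 16×35 + 15×45 + 14×55 + 12×65 = 4090
n = Σf = 146
Mean = 4090 / 146 = 28.0137

28.0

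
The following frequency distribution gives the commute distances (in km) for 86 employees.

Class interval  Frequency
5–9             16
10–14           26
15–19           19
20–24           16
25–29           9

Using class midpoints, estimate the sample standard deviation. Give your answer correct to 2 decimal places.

6.31

Midpoints: 7, 12, 17, 22, 27
n = 86, Σfm = 1342, mean = 15.6047
Σfm² = 24324
Σf(m − x̄)² = Σfm² − (Σfm)²/n = 24324 − 1342²/86 = 3382.5581
Sample variance = 3382.5581 / 85 = 39.7948
Standard deviation = √39.7948 = 6.3083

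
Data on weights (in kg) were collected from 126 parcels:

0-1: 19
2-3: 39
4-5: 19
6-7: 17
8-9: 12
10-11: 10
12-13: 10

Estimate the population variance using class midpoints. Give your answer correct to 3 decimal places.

Midpoints: 0.5, 2.5, 4.5, 6.5, 8.5, 10.5, 12.5
n = 126, Σfm = 635, mean = 5.0397
Σfm² = 4883.5
Σf(m − x̄)² = Σfm² − (Σfm)²/n = 4883.5 − 635²/126 = 1683.3016
Population variance = 1683.3016 / 126 = 13.3595

13.360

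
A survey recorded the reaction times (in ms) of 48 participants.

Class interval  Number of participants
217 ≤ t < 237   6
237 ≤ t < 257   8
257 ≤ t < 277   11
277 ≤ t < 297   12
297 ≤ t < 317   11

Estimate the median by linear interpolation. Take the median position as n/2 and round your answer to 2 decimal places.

275.18

Cumulative frequencies: 6, 14, 25, 37, 48
n = 48; position = n/2 = 24.
This falls in the class 257 ≤ t < 277: L = 257, F = 14, f = 11, h = 20.
Median ≈ 257 + ((24 − 14) / 11) × 20 = 275.1818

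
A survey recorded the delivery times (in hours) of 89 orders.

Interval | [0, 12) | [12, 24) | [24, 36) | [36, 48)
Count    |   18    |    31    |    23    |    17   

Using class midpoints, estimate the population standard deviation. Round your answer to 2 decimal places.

12.19

Midpoints: 6, 18, 30, 42
n = 89, Σfm = 2070, mean = 23.2584
Σfm² = 61380
Σf(m − x̄)² = Σfm² − (Σfm)²/n = 61380 − 2070²/89 = 13235.0562
Population variance = 13235.0562 / 89 = 148.7085
Standard deviation = √148.7085 = 12.1946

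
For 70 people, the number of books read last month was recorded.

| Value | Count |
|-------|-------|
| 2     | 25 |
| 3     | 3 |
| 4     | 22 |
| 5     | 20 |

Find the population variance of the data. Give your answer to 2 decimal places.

Values: 2, 3, 4, 5
n = 70, Σfx = 247, mean = 3.5286
Σfx² = 979
Σf(x − x̄)² = Σfx² − (Σfx)²/n = 979 − 247²/70 = 107.4429
Population variance = 107.4429 / 70 = 1.5349

1.53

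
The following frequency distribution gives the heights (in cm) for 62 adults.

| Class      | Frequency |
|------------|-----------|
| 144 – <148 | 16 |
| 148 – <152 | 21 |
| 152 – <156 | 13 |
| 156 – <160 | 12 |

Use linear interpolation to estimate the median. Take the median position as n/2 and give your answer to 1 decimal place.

150.9

Cumulative frequencies: 16, 37, 50, 62
n = 62; position = n/2 = 31.
This falls in the class 148 – <152: L = 148, F = 16, f = 21, h = 4.
Median ≈ 148 + ((31 − 16) / 21) × 4 = 150.8571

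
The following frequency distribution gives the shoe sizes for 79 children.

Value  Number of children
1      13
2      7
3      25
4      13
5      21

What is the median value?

Cumulative frequencies: 13, 20, 45, 58, 79
n = 79, so the median is the value in position (n+1)/2 = 40.
Position 40 falls at value 3.

3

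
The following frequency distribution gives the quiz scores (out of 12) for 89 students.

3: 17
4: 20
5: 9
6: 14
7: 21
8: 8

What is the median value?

Cumulative frequencies: 17, 37, 46, 60, 81, 89
n = 89, so the median is the value in position (n+1)/2 = 45.
Position 45 falls at value 5.

5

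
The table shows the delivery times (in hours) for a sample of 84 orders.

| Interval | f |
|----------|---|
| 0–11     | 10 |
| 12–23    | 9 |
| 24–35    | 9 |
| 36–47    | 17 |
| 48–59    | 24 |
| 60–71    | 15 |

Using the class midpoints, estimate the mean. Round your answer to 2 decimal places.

41.07

Midpoints: 5.5, 17.5, 29.5, 41.5, 53.5, 65.5
Σfm = 10×5.5 + 9×17.5 + 9×29.5 + 17×41.5 + 24×53.5 + 15×65.5 = 3450
n = Σf = 84
Mean = 3450 / 84 = 41.0714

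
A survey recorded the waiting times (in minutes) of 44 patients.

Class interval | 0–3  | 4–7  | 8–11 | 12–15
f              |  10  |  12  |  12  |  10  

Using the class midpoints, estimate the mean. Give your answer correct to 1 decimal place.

7.5

Midpoints: 1.5, 5.5, 9.5, 13.5
Σfm = 10×1.5 + 12×5.5 + 12×9.5 + 10×13.5 = 330
n = Σf = 44
Mean = 330 / 44 = 7.5000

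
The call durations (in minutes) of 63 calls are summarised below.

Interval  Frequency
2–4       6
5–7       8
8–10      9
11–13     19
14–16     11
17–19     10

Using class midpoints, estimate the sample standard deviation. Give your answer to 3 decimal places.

Midpoints: 3, 6, 9, 12, 15, 18
n = 63, Σfm = 720, mean = 11.4286
Σfm² = 9522
Σf(m − x̄)² = Σfm² − (Σfm)²/n = 9522 − 720²/63 = 1293.4286
Sample variance = 1293.4286 / 62 = 20.8618
Standard deviation = √20.8618 = 4.5675

4.567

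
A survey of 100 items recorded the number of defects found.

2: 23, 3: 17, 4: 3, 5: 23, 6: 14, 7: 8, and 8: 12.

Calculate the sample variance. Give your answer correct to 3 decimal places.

4.202

Values: 2, 3, 4, 5, 6, 7, 8
n = 100, Σfx = 460, mean = 4.6000
Σfx² = 2532
Σf(x − x̄)² = Σfx² − (Σfx)²/n = 2532 − 460²/100 = 416.0000
Sample variance = 416.0000 / 99 = 4.2020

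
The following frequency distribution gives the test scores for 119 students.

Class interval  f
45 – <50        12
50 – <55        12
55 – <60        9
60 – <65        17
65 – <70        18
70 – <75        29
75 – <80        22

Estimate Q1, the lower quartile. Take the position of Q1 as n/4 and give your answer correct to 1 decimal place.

Cumulative frequencies: 12, 24, 33, 50, 68, 97, 119
n = 119; position = n/4 = 29.75.
This falls in the class 55 – <60: L = 55, F = 24, f = 9, h = 5.
Lower quartile ≈ 55 + ((29.75 − 24) / 9) × 5 = 58.1944

58.2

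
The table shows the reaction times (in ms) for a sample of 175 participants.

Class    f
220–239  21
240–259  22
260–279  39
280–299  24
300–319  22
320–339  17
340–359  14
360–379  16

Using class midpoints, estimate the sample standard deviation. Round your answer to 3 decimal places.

42.522

Midpoints: 229.5, 249.5, 269.5, 289.5, 309.5, 329.5, 349.5, 369.5
n = 175, Σfm = 50982.5, mean = 291.3286
Σfm² = 15167273.75
Σf(m − x̄)² = Σfm² − (Σfm)²/n = 15167273.75 − 50982.5²/175 = 314614.8571
Sample variance = 314614.8571 / 174 = 1808.1314
Standard deviation = √1808.1314 = 42.5221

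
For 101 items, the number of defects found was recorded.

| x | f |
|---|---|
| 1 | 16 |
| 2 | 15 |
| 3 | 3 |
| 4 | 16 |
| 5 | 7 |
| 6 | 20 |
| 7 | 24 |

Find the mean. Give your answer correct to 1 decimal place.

4.4

Values: 1, 2, 3, 4, 5, 6, 7
Σfx = 16×1 + 15×2 + 3×3 + 16×4 + 7×5 + 20×6 + 24×7 = 442
n = Σf = 101
Mean = 442 / 101 = 4.3762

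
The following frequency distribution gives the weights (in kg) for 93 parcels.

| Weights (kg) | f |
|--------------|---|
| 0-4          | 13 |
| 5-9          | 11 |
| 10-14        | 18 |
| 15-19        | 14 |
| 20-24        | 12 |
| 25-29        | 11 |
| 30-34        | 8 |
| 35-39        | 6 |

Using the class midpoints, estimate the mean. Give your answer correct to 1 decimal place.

17.2

Midpoints: 2, 7, 12, 17, 22, 27, 32, 37
Σfm = 13×2 + 11×7 + 18×12 + 14×17 + 12×22 + 11×27 + 8×32 + 6×37 = 1596
n = Σf = 93
Mean = 1596 / 93 = 17.1613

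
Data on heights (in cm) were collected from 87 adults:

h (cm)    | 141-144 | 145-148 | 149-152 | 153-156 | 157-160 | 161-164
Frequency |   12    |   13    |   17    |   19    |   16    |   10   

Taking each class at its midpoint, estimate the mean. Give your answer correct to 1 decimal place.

Midpoints: 142.5, 146.5, 150.5, 154.5, 158.5, 162.5
Σfm = 12×142.5 + 13×146.5 + 17×150.5 + 19×154.5 + 16×158.5 + 10×162.5 = 13269.5
n = Σf = 87
Mean = 13269.5 / 87 = 152.5230

152.5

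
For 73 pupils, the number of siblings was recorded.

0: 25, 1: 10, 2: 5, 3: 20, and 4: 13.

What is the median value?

Cumulative frequencies: 25, 35, 40, 60, 73
n = 73, so the median is the value in position (n+1)/2 = 37.
Position 37 falls at value 2.

2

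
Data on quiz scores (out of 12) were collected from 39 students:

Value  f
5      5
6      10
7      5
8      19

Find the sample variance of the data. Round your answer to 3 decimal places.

Values: 5, 6, 7, 8
n = 39, Σfx = 272, mean = 6.9744
Σfx² = 1946
Σf(x − x̄)² = Σfx² − (Σfx)²/n = 1946 − 272²/39 = 48.9744
Sample variance = 48.9744 / 38 = 1.2888

1.289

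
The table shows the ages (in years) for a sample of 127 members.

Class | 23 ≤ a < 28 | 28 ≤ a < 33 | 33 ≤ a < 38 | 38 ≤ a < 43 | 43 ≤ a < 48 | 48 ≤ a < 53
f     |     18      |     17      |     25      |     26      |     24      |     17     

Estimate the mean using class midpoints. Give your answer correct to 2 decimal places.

38.33

Midpoints: 25.5, 30.5, 35.5, 40.5, 45.5, 50.5
Σfm = 18×25.5 + 17×30.5 + 25×35.5 + 26×40.5 + 24×45.5 + 17×50.5 = 4868.5
n = Σf = 127
Mean = 4868.5 / 127 = 38.3346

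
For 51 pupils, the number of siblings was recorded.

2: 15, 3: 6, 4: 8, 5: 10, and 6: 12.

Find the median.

4

Cumulative frequencies: 15, 21, 29, 39, 51
n = 51, so the median is the value in position (n+1)/2 = 26.
Position 26 falls at value 4.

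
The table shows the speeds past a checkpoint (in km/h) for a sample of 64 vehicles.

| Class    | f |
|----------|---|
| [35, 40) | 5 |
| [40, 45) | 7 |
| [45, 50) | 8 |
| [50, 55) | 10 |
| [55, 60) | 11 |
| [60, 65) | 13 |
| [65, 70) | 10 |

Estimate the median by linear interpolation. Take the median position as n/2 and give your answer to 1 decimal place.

55.9

Cumulative frequencies: 5, 12, 20, 30, 41, 54, 64
n = 64; position = n/2 = 32.
This falls in the class [55, 60): L = 55, F = 30, f = 11, h = 5.
Median ≈ 55 + ((32 − 30) / 11) × 5 = 55.9091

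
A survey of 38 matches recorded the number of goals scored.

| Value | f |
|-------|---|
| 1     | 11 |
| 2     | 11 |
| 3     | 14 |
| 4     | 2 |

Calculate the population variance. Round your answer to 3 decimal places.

0.834

Values: 1, 2, 3, 4
n = 38, Σfx = 83, mean = 2.1842
Σfx² = 213
Σf(x − x̄)² = Σfx² − (Σfx)²/n = 213 − 83²/38 = 31.7105
Population variance = 31.7105 / 38 = 0.8345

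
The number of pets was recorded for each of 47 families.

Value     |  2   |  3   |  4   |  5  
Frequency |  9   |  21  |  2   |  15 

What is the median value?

3

Cumulative frequencies: 9, 30, 32, 47
n = 47, so the median is the value in position (n+1)/2 = 24.
Position 24 falls at value 3.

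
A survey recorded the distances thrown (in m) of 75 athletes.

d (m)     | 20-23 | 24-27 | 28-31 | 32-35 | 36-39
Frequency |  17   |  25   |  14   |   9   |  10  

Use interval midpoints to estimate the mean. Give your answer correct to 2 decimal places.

27.90

Midpoints: 21.5, 25.5, 29.5, 33.5, 37.5
Σfm = 17×21.5 + 25×25.5 + 14×29.5 + 9×33.5 + 10×37.5 = 2092.5
n = Σf = 75
Mean = 2092.5 / 75 = 27.9000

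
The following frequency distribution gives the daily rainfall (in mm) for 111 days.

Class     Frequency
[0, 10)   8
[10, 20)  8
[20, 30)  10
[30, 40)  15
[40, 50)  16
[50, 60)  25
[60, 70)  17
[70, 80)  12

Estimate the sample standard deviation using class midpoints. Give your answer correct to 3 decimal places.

20.357

Midpoints: 5, 15, 25, 35, 45, 55, 65, 75
n = 111, Σfm = 5035, mean = 45.3604
Σfm² = 273975
Σf(m − x̄)² = Σfm² − (Σfm)²/n = 273975 − 5035²/111 = 45585.5856
Sample variance = 45585.5856 / 110 = 414.4144
Standard deviation = √414.4144 = 20.3572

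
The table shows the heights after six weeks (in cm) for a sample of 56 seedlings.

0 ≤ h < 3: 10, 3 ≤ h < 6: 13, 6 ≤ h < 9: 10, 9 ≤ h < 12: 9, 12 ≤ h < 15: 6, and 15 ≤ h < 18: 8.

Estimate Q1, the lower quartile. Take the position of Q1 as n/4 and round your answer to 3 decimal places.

3.923

Cumulative frequencies: 10, 23, 33, 42, 48, 56
n = 56; position = n/4 = 14.
This falls in the class 3 ≤ h < 6: L = 3, F = 10, f = 13, h = 3.
Lower quartile ≈ 3 + ((14 − 10) / 13) × 3 = 3.9231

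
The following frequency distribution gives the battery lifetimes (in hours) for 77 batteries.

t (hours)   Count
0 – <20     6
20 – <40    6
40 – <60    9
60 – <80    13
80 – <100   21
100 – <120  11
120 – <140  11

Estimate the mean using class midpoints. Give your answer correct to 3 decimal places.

79.610

Midpoints: 10, 30, 50, 70, 90, 110, 130
Σfm = 6×10 + 6×30 + 9×50 + 13×70 + 21×90 + 11×110 + 11×130 = 6130
n = Σf = 77
Mean = 6130 / 77 = 79.6104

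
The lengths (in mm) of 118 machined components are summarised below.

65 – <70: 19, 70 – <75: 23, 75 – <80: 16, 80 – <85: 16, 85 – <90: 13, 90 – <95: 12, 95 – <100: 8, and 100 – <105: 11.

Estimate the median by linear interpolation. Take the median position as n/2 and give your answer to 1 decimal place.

Cumulative frequencies: 19, 42, 58, 74, 87, 99, 107, 118
n = 118; position = n/2 = 59.
This falls in the class 80 – <85: L = 80, F = 58, f = 16, h = 5.
Median ≈ 80 + ((59 − 58) / 16) × 5 = 80.3125

80.3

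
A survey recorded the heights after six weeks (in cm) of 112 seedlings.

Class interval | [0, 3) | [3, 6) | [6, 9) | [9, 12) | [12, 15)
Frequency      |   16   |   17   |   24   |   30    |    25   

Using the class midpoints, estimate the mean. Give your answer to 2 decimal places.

Midpoints: 1.5, 4.5, 7.5, 10.5, 13.5
Σfm = 16×1.5 + 17×4.5 + 24×7.5 + 30×10.5 + 25×13.5 = 933
n = Σf = 112
Mean = 933 / 112 = 8.3304

8.33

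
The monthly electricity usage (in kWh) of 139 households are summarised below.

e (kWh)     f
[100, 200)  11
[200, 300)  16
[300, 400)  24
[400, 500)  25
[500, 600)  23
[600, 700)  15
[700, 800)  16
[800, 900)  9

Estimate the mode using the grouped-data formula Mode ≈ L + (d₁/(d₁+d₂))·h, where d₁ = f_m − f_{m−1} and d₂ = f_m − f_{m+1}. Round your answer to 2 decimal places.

Modal class: [400, 500) (highest frequency 25).
d₁ = 25 − 24 = 1, d₂ = 25 − 23 = 2
Mode ≈ 400 + (1/(1+2)) × 100 = 400 + 33.3333 = 433.3333

433.33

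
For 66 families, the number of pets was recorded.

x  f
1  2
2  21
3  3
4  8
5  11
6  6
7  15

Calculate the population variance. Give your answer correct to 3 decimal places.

Values: 1, 2, 3, 4, 5, 6, 7
n = 66, Σfx = 281, mean = 4.2576
Σfx² = 1467
Σf(x − x̄)² = Σfx² − (Σfx)²/n = 1467 − 281²/66 = 270.6212
Population variance = 270.6212 / 66 = 4.1003

4.100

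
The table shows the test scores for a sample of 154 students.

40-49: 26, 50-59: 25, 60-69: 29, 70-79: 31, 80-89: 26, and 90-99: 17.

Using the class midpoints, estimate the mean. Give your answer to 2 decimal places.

Midpoints: 44.5, 54.5, 64.5, 74.5, 84.5, 94.5
Σfm = 26×44.5 + 25×54.5 + 29×64.5 + 31×74.5 + 26×84.5 + 17×94.5 = 10503
n = Σf = 154
Mean = 10503 / 154 = 68.2013

68.20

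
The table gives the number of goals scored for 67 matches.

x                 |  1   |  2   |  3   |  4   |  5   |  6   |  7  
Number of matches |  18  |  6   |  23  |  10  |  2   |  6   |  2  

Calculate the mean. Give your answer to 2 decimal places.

Values: 1, 2, 3, 4, 5, 6, 7
Σfx = 18×1 + 6×2 + 23×3 + 10×4 + 2×5 + 6×6 + 2×7 = 199
n = Σf = 67
Mean = 199 / 67 = 2.9701

2.97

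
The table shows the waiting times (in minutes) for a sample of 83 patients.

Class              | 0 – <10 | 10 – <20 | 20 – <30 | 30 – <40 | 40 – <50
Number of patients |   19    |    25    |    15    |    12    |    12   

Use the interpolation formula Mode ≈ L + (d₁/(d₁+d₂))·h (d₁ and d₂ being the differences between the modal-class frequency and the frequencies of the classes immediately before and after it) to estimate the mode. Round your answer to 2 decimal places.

Modal class: 10 – <20 (highest frequency 25).
d₁ = 25 − 19 = 6, d₂ = 25 − 15 = 10
Mode ≈ 10 + (6/(6+10)) × 10 = 10 + 3.7500 = 13.7500

13.75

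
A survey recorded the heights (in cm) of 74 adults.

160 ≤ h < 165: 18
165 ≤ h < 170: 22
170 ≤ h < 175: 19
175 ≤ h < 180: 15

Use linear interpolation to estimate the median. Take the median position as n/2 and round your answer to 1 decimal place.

Cumulative frequencies: 18, 40, 59, 74
n = 74; position = n/2 = 37.
This falls in the class 165 ≤ h < 170: L = 165, F = 18, f = 22, h = 5.
Median ≈ 165 + ((37 − 18) / 22) × 5 = 169.3182

169.3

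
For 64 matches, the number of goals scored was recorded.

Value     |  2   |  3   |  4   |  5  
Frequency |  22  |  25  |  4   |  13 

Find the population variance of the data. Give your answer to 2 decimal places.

Values: 2, 3, 4, 5
n = 64, Σfx = 200, mean = 3.1250
Σfx² = 702
Σf(x − x̄)² = Σfx² − (Σfx)²/n = 702 − 200²/64 = 77.0000
Population variance = 77.0000 / 64 = 1.2031

1.20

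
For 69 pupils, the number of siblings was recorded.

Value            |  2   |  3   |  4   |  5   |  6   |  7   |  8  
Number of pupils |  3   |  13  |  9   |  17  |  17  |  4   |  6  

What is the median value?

Cumulative frequencies: 3, 16, 25, 42, 59, 63, 69
n = 69, so the median is the value in position (n+1)/2 = 35.
Position 35 falls at value 5.

5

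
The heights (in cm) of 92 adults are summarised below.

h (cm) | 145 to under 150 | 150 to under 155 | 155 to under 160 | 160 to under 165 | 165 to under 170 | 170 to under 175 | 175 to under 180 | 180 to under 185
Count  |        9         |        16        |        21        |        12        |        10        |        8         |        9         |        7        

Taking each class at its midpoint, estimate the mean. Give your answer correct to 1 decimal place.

162.6

Midpoints: 147.5, 152.5, 157.5, 162.5, 167.5, 172.5, 177.5, 182.5
Σfm = 9×147.5 + 16×152.5 + 21×157.5 + 12×162.5 + 10×167.5 + 8×172.5 + 9×177.5 + 7×182.5 = 14955
n = Σf = 92
Mean = 14955 / 92 = 162.5543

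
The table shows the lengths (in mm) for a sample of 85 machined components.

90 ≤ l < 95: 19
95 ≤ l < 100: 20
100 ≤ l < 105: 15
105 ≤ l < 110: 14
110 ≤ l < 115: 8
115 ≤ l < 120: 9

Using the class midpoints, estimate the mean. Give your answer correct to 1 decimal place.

Midpoints: 92.5, 97.5, 102.5, 107.5, 112.5, 117.5
Σfm = 19×92.5 + 20×97.5 + 15×102.5 + 14×107.5 + 8×112.5 + 9×117.5 = 8707.5
n = Σf = 85
Mean = 8707.5 / 85 = 102.4412

102.4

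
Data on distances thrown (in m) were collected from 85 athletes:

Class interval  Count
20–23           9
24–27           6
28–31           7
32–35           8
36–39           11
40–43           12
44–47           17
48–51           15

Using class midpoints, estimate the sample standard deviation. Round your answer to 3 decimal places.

Midpoints: 21.5, 25.5, 29.5, 33.5, 37.5, 41.5, 45.5, 49.5
n = 85, Σfm = 3247.5, mean = 38.2059
Σfm² = 131215.25
Σf(m − x̄)² = Σfm² − (Σfm)²/n = 131215.25 − 3247.5²/85 = 7141.6471
Sample variance = 7141.6471 / 84 = 85.0196
Standard deviation = √85.0196 = 9.2206

9.221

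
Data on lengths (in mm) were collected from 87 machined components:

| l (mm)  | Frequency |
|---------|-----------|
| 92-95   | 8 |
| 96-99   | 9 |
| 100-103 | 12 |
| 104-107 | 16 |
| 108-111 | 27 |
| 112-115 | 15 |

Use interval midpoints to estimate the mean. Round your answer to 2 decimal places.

105.64

Midpoints: 93.5, 97.5, 101.5, 105.5, 109.5, 113.5
Σfm = 8×93.5 + 9×97.5 + 12×101.5 + 16×105.5 + 27×109.5 + 15×113.5 = 9190.5
n = Σf = 87
Mean = 9190.5 / 87 = 105.6379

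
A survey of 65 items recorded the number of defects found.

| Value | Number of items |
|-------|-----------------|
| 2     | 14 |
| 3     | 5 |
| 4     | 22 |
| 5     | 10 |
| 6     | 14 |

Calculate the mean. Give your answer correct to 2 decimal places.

Values: 2, 3, 4, 5, 6
Σfx = 14×2 + 5×3 + 22×4 + 10×5 + 14×6 = 265
n = Σf = 65
Mean = 265 / 65 = 4.0769

4.08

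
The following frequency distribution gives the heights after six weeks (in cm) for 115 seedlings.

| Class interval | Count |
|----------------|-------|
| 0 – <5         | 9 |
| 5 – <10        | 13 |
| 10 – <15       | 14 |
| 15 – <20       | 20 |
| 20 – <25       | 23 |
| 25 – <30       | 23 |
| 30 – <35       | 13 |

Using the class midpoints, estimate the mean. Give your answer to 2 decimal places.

19.28

Midpoints: 2.5, 7.5, 12.5, 17.5, 22.5, 27.5, 32.5
Σfm = 9×2.5 + 13×7.5 + 14×12.5 + 20×17.5 + 23×22.5 + 23×27.5 + 13×32.5 = 2217.5
n = Σf = 115
Mean = 2217.5 / 115 = 19.2826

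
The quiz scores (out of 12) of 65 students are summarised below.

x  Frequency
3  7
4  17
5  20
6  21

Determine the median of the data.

Cumulative frequencies: 7, 24, 44, 65
n = 65, so the median is the value in position (n+1)/2 = 33.
Position 33 falls at value 5.

5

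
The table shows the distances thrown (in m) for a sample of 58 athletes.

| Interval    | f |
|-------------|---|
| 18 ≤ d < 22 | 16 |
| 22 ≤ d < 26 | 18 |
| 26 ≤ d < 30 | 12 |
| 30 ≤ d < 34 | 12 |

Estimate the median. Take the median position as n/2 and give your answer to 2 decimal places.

24.89

Cumulative frequencies: 16, 34, 46, 58
n = 58; position = n/2 = 29.
This falls in the class 22 ≤ d < 26: L = 22, F = 16, f = 18, h = 4.
Median ≈ 22 + ((29 − 16) / 18) × 4 = 24.8889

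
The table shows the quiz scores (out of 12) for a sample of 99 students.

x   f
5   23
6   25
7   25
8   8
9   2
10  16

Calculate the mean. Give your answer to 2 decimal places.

Values: 5, 6, 7, 8, 9, 10
Σfx = 23×5 + 25×6 + 25×7 + 8×8 + 2×9 + 16×10 = 682
n = Σf = 99
Mean = 682 / 99 = 6.8889

6.89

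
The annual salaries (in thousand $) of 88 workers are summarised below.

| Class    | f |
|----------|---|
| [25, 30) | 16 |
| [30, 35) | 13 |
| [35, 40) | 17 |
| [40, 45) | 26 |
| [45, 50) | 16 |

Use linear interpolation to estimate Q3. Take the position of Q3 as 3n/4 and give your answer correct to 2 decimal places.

Cumulative frequencies: 16, 29, 46, 72, 88
n = 88; position = 3n/4 = 66.
This falls in the class [40, 45): L = 40, F = 46, f = 26, h = 5.
Upper quartile ≈ 40 + ((66 − 46) / 26) × 5 = 43.8462

43.85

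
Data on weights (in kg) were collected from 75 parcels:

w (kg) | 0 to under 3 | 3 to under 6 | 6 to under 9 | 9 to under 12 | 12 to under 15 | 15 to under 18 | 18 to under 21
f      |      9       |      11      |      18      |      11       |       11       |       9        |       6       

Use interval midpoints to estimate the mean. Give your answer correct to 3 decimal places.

Midpoints: 1.5, 4.5, 7.5, 10.5, 13.5, 16.5, 19.5
Σfm = 9×1.5 + 11×4.5 + 18×7.5 + 11×10.5 + 11×13.5 + 9×16.5 + 6×19.5 = 727.5
n = Σf = 75
Mean = 727.5 / 75 = 9.7000

9.700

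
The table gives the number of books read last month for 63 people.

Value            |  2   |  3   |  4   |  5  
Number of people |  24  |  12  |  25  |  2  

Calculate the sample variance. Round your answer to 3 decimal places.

Values: 2, 3, 4, 5
n = 63, Σfx = 194, mean = 3.0794
Σfx² = 654
Σf(x − x̄)² = Σfx² − (Σfx)²/n = 654 − 194²/63 = 56.6032
Sample variance = 56.6032 / 62 = 0.9130

0.913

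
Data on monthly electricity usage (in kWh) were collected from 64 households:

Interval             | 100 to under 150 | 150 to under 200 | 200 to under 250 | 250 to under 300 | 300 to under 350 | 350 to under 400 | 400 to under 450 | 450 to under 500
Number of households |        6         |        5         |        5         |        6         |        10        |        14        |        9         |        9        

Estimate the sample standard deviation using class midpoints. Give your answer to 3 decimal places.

Midpoints: 125, 175, 225, 275, 325, 375, 425, 475
n = 64, Σfm = 21000, mean = 328.1250
Σfm² = 7635000
Σf(m − x̄)² = Σfm² − (Σfm)²/n = 7635000 − 21000²/64 = 744375.0000
Sample variance = 744375.0000 / 63 = 11815.4762
Standard deviation = √11815.4762 = 108.6990

108.699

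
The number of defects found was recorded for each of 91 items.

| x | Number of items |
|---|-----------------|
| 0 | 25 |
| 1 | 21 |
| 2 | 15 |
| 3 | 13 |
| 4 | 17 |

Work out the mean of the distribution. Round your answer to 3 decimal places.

Values: 0, 1, 2, 3, 4
Σfx = 25×0 + 21×1 + 15×2 + 13×3 + 17×4 = 158
n = Σf = 91
Mean = 158 / 91 = 1.7363

1.736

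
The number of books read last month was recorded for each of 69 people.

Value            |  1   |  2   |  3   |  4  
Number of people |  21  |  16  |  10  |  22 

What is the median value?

Cumulative frequencies: 21, 37, 47, 69
n = 69, so the median is the value in position (n+1)/2 = 35.
Position 35 falls at value 2.

2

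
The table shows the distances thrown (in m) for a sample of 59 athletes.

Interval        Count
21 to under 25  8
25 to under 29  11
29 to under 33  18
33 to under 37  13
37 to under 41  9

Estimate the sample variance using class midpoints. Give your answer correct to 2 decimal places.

Midpoints: 23, 27, 31, 35, 39
n = 59, Σfm = 1845, mean = 31.2712
Σfm² = 59163
Σf(m − x̄)² = Σfm² − (Σfm)²/n = 59163 − 1845²/59 = 1467.6610
Sample variance = 1467.6610 / 58 = 25.3045

25.30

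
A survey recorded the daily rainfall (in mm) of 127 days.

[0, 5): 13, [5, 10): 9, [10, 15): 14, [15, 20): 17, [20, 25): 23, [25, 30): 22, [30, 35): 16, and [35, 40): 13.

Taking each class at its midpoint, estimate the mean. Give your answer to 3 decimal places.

21.280

Midpoints: 2.5, 7.5, 12.5, 17.5, 22.5, 27.5, 32.5, 37.5
Σfm = 13×2.5 + 9×7.5 + 14×12.5 + 17×17.5 + 23×22.5 + 22×27.5 + 16×32.5 + 13×37.5 = 2702.5
n = Σf = 127
Mean = 2702.5 / 127 = 21.2795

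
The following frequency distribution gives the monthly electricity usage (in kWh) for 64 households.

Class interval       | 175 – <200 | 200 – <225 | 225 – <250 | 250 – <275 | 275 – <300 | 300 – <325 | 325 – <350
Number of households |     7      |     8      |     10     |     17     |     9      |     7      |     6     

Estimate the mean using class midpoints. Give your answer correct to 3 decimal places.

260.156

Midpoints: 187.5, 212.5, 237.5, 262.5, 287.5, 312.5, 337.5
Σfm = 7×187.5 + 8×212.5 + 10×237.5 + 17×262.5 + 9×287.5 + 7×312.5 + 6×337.5 = 16650
n = Σf = 64
Mean = 16650 / 64 = 260.1562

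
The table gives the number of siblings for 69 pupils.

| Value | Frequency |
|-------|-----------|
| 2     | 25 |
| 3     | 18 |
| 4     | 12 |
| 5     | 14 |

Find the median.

3

Cumulative frequencies: 25, 43, 55, 69
n = 69, so the median is the value in position (n+1)/2 = 35.
Position 35 falls at value 3.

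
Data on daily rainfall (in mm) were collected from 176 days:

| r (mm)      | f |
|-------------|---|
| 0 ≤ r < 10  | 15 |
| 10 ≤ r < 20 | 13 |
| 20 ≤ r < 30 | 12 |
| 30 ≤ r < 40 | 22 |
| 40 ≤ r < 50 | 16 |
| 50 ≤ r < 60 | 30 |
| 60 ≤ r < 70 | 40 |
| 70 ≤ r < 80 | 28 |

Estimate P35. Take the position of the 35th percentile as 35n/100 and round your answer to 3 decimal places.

39.818

Cumulative frequencies: 15, 28, 40, 62, 78, 108, 148, 176
n = 176; position = 35n/100 = 61.6.
This falls in the class 30 ≤ r < 40: L = 30, F = 40, f = 22, h = 10.
35th percentile ≈ 30 + ((61.6 − 40) / 22) × 10 = 39.8182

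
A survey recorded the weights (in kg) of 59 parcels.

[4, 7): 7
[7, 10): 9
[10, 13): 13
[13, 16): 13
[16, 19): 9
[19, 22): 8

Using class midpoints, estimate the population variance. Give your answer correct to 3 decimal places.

Midpoints: 5.5, 8.5, 11.5, 14.5, 17.5, 20.5
n = 59, Σfm = 774.5, mean = 13.1271
Σfm² = 11432.75
Σf(m − x̄)² = Σfm² − (Σfm)²/n = 11432.75 − 774.5²/59 = 1265.7966
Population variance = 1265.7966 / 59 = 21.4542

21.454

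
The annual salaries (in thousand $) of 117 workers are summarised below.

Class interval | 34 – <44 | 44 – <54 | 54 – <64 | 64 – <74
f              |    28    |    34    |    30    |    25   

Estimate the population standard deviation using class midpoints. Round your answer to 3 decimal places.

Midpoints: 39, 49, 59, 69
n = 117, Σfm = 6253, mean = 53.4444
Σfm² = 347677
Σf(m − x̄)² = Σfm² − (Σfm)²/n = 347677 − 6253²/117 = 13488.8889
Population variance = 13488.8889 / 117 = 115.2896
Standard deviation = √115.2896 = 10.7373

10.737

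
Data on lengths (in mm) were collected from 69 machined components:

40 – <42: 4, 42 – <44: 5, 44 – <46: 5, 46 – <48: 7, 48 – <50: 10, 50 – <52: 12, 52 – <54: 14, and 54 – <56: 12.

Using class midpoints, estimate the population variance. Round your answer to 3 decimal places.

Midpoints: 41, 43, 45, 47, 49, 51, 53, 55
n = 69, Σfm = 3437, mean = 49.8116
Σfm² = 172405
Σf(m − x̄)² = Σfm² − (Σfm)²/n = 172405 − 3437²/69 = 1202.5507
Population variance = 1202.5507 / 69 = 17.4283

17.428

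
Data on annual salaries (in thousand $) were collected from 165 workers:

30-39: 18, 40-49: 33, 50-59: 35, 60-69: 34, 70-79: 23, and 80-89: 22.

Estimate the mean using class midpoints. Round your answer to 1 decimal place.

59.2

Midpoints: 34.5, 44.5, 54.5, 64.5, 74.5, 84.5
Σfm = 18×34.5 + 33×44.5 + 35×54.5 + 34×64.5 + 23×74.5 + 22×84.5 = 9762.5
n = Σf = 165
Mean = 9762.5 / 165 = 59.1667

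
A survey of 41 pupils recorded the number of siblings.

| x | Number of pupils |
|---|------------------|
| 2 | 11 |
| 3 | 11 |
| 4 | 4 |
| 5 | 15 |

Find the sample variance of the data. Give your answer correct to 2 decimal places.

Values: 2, 3, 4, 5
n = 41, Σfx = 146, mean = 3.5610
Σfx² = 582
Σf(x − x̄)² = Σfx² − (Σfx)²/n = 582 − 146²/41 = 62.0976
Sample variance = 62.0976 / 40 = 1.5524

1.55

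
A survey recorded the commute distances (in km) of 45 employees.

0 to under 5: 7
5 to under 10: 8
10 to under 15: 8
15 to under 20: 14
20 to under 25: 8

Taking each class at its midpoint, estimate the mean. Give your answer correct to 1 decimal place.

Midpoints: 2.5, 7.5, 12.5, 17.5, 22.5
Σfm = 7×2.5 + 8×7.5 + 8×12.5 + 14×17.5 + 8×22.5 = 602.5
n = Σf = 45
Mean = 602.5 / 45 = 13.3889

13.4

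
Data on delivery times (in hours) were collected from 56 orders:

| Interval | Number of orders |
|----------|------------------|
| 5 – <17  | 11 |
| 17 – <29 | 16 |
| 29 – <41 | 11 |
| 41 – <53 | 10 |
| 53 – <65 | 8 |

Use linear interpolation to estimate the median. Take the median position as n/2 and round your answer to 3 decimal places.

Cumulative frequencies: 11, 27, 38, 48, 56
n = 56; position = n/2 = 28.
This falls in the class 29 – <41: L = 29, F = 27, f = 11, h = 12.
Median ≈ 29 + ((28 − 27) / 11) × 12 = 30.0909

30.091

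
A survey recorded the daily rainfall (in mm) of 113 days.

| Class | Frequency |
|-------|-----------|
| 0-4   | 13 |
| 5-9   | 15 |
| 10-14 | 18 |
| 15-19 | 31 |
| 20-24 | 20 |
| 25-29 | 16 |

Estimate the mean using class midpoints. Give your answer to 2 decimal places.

Midpoints: 2, 7, 12, 17, 22, 27
Σfm = 13×2 + 15×7 + 18×12 + 31×17 + 20×22 + 16×27 = 1746
n = Σf = 113
Mean = 1746 / 113 = 15.4513

15.45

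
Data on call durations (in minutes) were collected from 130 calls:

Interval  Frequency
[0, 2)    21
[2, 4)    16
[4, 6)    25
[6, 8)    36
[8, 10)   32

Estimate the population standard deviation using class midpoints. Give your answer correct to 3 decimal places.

Midpoints: 1, 3, 5, 7, 9
n = 130, Σfm = 734, mean = 5.6462
Σfm² = 5146
Σf(m − x̄)² = Σfm² − (Σfm)²/n = 5146 − 734²/130 = 1001.7231
Population variance = 1001.7231 / 130 = 7.7056
Standard deviation = √7.7056 = 2.7759

2.776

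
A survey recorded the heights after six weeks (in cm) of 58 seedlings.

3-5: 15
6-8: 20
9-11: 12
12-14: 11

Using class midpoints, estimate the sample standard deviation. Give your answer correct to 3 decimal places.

Midpoints: 4, 7, 10, 13
n = 58, Σfm = 463, mean = 7.9828
Σfm² = 4279
Σf(m − x̄)² = Σfm² − (Σfm)²/n = 4279 − 463²/58 = 582.9828
Sample variance = 582.9828 / 57 = 10.2278
Standard deviation = √10.2278 = 3.1981

3.198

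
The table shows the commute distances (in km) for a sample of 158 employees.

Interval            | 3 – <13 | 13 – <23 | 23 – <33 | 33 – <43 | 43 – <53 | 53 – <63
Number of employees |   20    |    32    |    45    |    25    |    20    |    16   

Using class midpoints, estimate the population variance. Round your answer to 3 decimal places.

221.747

Midpoints: 8, 18, 28, 38, 48, 58
n = 158, Σfm = 4834, mean = 30.5949
Σfm² = 182932
Σf(m − x̄)² = Σfm² − (Σfm)²/n = 182932 − 4834²/158 = 35036.0759
Population variance = 35036.0759 / 158 = 221.7473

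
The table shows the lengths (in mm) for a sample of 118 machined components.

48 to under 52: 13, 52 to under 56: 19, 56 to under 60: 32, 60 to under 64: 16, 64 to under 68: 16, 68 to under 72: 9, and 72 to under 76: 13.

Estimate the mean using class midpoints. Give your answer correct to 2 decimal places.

Midpoints: 50, 54, 58, 62, 66, 70, 74
Σfm = 13×50 + 19×54 + 32×58 + 16×62 + 16×66 + 9×70 + 13×74 = 7172
n = Σf = 118
Mean = 7172 / 118 = 60.7797

60.78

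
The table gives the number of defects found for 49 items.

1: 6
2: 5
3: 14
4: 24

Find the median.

Cumulative frequencies: 6, 11, 25, 49
n = 49, so the median is the value in position (n+1)/2 = 25.
Position 25 falls at value 3.

3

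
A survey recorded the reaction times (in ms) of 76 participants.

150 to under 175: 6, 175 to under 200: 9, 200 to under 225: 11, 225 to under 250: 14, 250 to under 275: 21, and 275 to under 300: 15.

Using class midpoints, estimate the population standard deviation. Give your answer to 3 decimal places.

Midpoints: 162.5, 187.5, 212.5, 237.5, 262.5, 287.5
n = 76, Σfm = 18150, mean = 238.8158
Σfm² = 4448125
Σf(m − x̄)² = Σfm² − (Σfm)²/n = 4448125 − 18150²/76 = 113618.4211
Population variance = 113618.4211 / 76 = 1494.9792
Standard deviation = √1494.9792 = 38.6650

38.665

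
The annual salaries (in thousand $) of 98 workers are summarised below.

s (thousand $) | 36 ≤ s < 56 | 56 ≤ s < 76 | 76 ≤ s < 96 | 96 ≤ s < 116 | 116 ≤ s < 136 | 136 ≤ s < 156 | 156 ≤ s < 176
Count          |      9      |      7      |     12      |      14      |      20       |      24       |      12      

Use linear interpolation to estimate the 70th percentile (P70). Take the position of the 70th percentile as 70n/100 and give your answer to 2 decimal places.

Cumulative frequencies: 9, 16, 28, 42, 62, 86, 98
n = 98; position = 70n/100 = 68.6.
This falls in the class 136 ≤ s < 156: L = 136, F = 62, f = 24, h = 20.
70th percentile ≈ 136 + ((68.6 − 62) / 24) × 20 = 141.5000

141.50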